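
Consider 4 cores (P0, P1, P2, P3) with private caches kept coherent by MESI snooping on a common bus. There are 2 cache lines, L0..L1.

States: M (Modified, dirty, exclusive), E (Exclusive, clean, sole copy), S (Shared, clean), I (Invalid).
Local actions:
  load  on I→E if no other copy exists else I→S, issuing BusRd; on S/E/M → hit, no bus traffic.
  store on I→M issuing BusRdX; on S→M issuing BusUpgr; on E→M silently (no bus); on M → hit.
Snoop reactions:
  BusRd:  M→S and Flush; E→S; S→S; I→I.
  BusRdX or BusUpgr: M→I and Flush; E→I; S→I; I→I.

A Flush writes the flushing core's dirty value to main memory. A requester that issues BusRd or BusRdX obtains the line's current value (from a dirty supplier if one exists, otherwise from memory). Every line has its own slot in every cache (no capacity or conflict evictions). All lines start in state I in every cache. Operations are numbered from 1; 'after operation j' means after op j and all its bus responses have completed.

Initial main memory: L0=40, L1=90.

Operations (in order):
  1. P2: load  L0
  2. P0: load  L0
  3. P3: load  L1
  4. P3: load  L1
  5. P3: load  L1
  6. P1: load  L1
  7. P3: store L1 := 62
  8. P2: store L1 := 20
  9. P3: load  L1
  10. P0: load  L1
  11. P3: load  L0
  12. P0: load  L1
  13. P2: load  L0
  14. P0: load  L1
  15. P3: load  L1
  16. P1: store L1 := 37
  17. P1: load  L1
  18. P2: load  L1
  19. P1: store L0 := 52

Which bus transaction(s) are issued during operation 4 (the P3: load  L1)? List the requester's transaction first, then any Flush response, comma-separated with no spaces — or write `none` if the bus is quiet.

step 1: P2: load  L0  ⟶  IIEI  (L0)  txn=BusRd  M[L0]=40
step 2: P0: load  L0  ⟶  SISI  (L0)  txn=BusRd  M[L0]=40
step 3: P3: load  L1  ⟶  IIIE  (L1)  txn=BusRd  M[L1]=90
step 4: P3: load  L1  ⟶  IIIE  (L1)  txn=∅  M[L1]=90
step 5: P3: load  L1  ⟶  IIIE  (L1)  txn=∅  M[L1]=90
step 6: P1: load  L1  ⟶  ISIS  (L1)  txn=BusRd  M[L1]=90
step 7: P3: store L1 := 62  ⟶  IIIM  (L1)  txn=BusUpgr  M[L1]=90
step 8: P2: store L1 := 20  ⟶  IIMI  (L1)  txn=BusRdX+Flush  M[L1]=62
step 9: P3: load  L1  ⟶  IISS  (L1)  txn=BusRd+Flush  M[L1]=20
step 10: P0: load  L1  ⟶  SISS  (L1)  txn=BusRd  M[L1]=20
step 11: P3: load  L0  ⟶  SISS  (L0)  txn=BusRd  M[L0]=40
step 12: P0: load  L1  ⟶  SISS  (L1)  txn=∅  M[L1]=20
step 13: P2: load  L0  ⟶  SISS  (L0)  txn=∅  M[L0]=40
step 14: P0: load  L1  ⟶  SISS  (L1)  txn=∅  M[L1]=20
step 15: P3: load  L1  ⟶  SISS  (L1)  txn=∅  M[L1]=20
step 16: P1: store L1 := 37  ⟶  IMII  (L1)  txn=BusRdX  M[L1]=20
step 17: P1: load  L1  ⟶  IMII  (L1)  txn=∅  M[L1]=20
step 18: P2: load  L1  ⟶  ISSI  (L1)  txn=BusRd+Flush  M[L1]=37
step 19: P1: store L0 := 52  ⟶  IMII  (L0)  txn=BusRdX  M[L0]=40

bus = none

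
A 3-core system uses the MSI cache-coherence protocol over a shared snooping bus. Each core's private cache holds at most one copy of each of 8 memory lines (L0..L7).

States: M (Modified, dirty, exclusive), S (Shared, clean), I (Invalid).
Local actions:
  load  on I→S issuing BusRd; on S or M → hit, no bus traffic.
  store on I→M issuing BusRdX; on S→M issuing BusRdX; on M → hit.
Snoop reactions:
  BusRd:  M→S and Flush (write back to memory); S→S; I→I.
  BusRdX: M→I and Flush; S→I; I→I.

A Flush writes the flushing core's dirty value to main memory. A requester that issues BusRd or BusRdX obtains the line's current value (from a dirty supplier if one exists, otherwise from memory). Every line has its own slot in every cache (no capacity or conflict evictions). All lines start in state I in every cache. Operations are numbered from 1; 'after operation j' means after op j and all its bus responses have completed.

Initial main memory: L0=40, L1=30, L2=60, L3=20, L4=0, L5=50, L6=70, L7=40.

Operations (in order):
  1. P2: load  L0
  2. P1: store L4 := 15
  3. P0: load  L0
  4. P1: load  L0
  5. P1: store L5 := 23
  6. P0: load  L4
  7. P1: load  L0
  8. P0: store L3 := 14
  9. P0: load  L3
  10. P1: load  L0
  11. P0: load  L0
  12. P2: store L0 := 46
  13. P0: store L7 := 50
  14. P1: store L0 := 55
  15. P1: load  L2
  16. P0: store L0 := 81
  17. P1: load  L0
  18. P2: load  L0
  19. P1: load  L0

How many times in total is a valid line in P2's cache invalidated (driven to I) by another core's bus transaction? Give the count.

  op1 P2: load  L0 → I/I/S on L0; bus BusRd; mem=40
  op2 P1: store L4 := 15 → I/M/I on L4; bus BusRdX; mem=0
  op3 P0: load  L0 → S/I/S on L0; bus BusRd; mem=40
  op4 P1: load  L0 → S/S/S on L0; bus BusRd; mem=40
  op5 P1: store L5 := 23 → I/M/I on L5; bus BusRdX; mem=50
  op6 P0: load  L4 → S/S/I on L4; bus BusRd Flush; mem=15
  op7 P1: load  L0 → S/S/S on L0; bus (none); mem=40
  op8 P0: store L3 := 14 → M/I/I on L3; bus BusRdX; mem=20
  op9 P0: load  L3 → M/I/I on L3; bus (none); mem=20
  op10 P1: load  L0 → S/S/S on L0; bus (none); mem=40
  op11 P0: load  L0 → S/S/S on L0; bus (none); mem=40
  op12 P2: store L0 := 46 → I/I/M on L0; bus BusRdX; mem=40
  op13 P0: store L7 := 50 → M/I/I on L7; bus BusRdX; mem=40
  op14 P1: store L0 := 55 → I/M/I on L0; bus BusRdX Flush; mem=46
  op15 P1: load  L2 → I/S/I on L2; bus BusRd; mem=60
  op16 P0: store L0 := 81 → M/I/I on L0; bus BusRdX Flush; mem=55
  op17 P1: load  L0 → S/S/I on L0; bus BusRd Flush; mem=81
  op18 P2: load  L0 → S/S/S on L0; bus BusRd; mem=81
  op19 P1: load  L0 → S/S/S on L0; bus (none); mem=81

invalidations = 1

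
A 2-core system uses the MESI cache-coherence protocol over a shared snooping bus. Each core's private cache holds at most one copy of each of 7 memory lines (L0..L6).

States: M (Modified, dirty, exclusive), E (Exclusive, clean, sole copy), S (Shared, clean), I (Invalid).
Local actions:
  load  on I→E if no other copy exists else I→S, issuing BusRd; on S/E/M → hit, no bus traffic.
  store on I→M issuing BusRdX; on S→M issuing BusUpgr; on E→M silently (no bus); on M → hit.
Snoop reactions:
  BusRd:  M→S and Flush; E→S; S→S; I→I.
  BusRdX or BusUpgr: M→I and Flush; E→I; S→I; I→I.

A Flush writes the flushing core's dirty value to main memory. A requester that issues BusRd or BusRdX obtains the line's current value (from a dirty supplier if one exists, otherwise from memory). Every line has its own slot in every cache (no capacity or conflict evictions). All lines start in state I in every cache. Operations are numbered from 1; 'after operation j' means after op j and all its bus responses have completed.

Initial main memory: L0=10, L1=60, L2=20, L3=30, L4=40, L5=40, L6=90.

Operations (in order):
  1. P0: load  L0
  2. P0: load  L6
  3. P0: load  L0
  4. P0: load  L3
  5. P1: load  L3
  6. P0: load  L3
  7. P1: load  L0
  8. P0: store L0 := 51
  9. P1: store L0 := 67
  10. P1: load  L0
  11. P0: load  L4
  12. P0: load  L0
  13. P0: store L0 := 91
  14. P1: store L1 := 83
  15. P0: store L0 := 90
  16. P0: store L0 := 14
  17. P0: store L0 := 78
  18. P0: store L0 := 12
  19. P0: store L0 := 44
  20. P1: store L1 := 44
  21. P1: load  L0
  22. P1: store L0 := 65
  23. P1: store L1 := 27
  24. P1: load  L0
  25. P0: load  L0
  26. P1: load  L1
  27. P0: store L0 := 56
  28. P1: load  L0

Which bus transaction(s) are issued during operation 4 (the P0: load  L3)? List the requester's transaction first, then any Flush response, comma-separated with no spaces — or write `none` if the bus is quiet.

bus = BusRd

1. P0: load  L0  bus=[BusRd]  L0: P0=E P1=I  mem[L0]=10
2. P0: load  L6  bus=[BusRd]  L6: P0=E P1=I  mem[L6]=90
3. P0: load  L0  bus=[-]  L0: P0=E P1=I  mem[L0]=10
4. P0: load  L3  bus=[BusRd]  L3: P0=E P1=I  mem[L3]=30
5. P1: load  L3  bus=[BusRd]  L3: P0=S P1=S  mem[L3]=30
6. P0: load  L3  bus=[-]  L3: P0=S P1=S  mem[L3]=30
7. P1: load  L0  bus=[BusRd]  L0: P0=S P1=S  mem[L0]=10
8. P0: store L0 := 51  bus=[BusUpgr]  L0: P0=M P1=I  mem[L0]=10
9. P1: store L0 := 67  bus=[BusRdX,Flush]  L0: P0=I P1=M  mem[L0]=51
10. P1: load  L0  bus=[-]  L0: P0=I P1=M  mem[L0]=51
11. P0: load  L4  bus=[BusRd]  L4: P0=E P1=I  mem[L4]=40
12. P0: load  L0  bus=[BusRd,Flush]  L0: P0=S P1=S  mem[L0]=67
13. P0: store L0 := 91  bus=[BusUpgr]  L0: P0=M P1=I  mem[L0]=67
14. P1: store L1 := 83  bus=[BusRdX]  L1: P0=I P1=M  mem[L1]=60
15. P0: store L0 := 90  bus=[-]  L0: P0=M P1=I  mem[L0]=67
16. P0: store L0 := 14  bus=[-]  L0: P0=M P1=I  mem[L0]=67
17. P0: store L0 := 78  bus=[-]  L0: P0=M P1=I  mem[L0]=67
18. P0: store L0 := 12  bus=[-]  L0: P0=M P1=I  mem[L0]=67
19. P0: store L0 := 44  bus=[-]  L0: P0=M P1=I  mem[L0]=67
20. P1: store L1 := 44  bus=[-]  L1: P0=I P1=M  mem[L1]=60
21. P1: load  L0  bus=[BusRd,Flush]  L0: P0=S P1=S  mem[L0]=44
22. P1: store L0 := 65  bus=[BusUpgr]  L0: P0=I P1=M  mem[L0]=44
23. P1: store L1 := 27  bus=[-]  L1: P0=I P1=M  mem[L1]=60
24. P1: load  L0  bus=[-]  L0: P0=I P1=M  mem[L0]=44
25. P0: load  L0  bus=[BusRd,Flush]  L0: P0=S P1=S  mem[L0]=65
26. P1: load  L1  bus=[-]  L1: P0=I P1=M  mem[L1]=60
27. P0: store L0 := 56  bus=[BusUpgr]  L0: P0=M P1=I  mem[L0]=65
28. P1: load  L0  bus=[BusRd,Flush]  L0: P0=S P1=S  mem[L0]=56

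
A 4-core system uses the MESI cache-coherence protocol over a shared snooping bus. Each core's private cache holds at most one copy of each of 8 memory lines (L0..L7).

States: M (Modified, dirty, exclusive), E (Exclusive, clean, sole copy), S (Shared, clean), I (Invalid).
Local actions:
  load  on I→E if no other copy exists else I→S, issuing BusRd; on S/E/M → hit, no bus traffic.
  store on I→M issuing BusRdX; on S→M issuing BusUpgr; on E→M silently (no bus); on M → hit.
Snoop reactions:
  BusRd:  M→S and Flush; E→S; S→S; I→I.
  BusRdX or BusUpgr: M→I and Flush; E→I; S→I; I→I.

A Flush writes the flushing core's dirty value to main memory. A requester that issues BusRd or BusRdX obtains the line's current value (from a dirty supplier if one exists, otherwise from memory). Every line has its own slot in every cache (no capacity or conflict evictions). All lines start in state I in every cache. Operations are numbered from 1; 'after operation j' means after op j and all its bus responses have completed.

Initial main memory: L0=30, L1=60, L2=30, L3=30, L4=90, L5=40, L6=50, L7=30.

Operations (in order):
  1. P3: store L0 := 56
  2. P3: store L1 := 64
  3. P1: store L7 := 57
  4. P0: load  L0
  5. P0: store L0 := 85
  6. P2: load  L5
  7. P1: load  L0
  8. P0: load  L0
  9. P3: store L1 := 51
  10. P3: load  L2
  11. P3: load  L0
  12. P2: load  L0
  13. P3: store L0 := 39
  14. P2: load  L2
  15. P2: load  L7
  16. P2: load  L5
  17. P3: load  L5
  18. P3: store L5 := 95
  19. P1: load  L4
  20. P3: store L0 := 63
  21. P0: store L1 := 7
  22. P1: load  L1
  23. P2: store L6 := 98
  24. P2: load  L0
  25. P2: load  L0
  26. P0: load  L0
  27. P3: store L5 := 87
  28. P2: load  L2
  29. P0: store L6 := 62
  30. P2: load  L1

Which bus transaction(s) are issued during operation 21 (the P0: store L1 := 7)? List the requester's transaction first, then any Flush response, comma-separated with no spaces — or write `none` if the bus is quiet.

bus = BusRdX,Flush

[1] P3: store L0 := 56 | P0:I, P1:I, P2:I, P3:M(56) | bus: BusRdX
[2] P3: store L1 := 64 | P0:I, P1:I, P2:I, P3:M(64) | bus: BusRdX
[3] P1: store L7 := 57 | P0:I, P1:M(57), P2:I, P3:I | bus: BusRdX
[4] P0: load  L0 | P0:S(56), P1:I, P2:I, P3:S(56) | bus: BusRd,Flush
[5] P0: store L0 := 85 | P0:M(85), P1:I, P2:I, P3:I | bus: BusUpgr
[6] P2: load  L5 | P0:I, P1:I, P2:E(40), P3:I | bus: BusRd
[7] P1: load  L0 | P0:S(85), P1:S(85), P2:I, P3:I | bus: BusRd,Flush
[8] P0: load  L0 | P0:S(85), P1:S(85), P2:I, P3:I | bus: none
[9] P3: store L1 := 51 | P0:I, P1:I, P2:I, P3:M(51) | bus: none
[10] P3: load  L2 | P0:I, P1:I, P2:I, P3:E(30) | bus: BusRd
[11] P3: load  L0 | P0:S(85), P1:S(85), P2:I, P3:S(85) | bus: BusRd
[12] P2: load  L0 | P0:S(85), P1:S(85), P2:S(85), P3:S(85) | bus: BusRd
[13] P3: store L0 := 39 | P0:I, P1:I, P2:I, P3:M(39) | bus: BusUpgr
[14] P2: load  L2 | P0:I, P1:I, P2:S(30), P3:S(30) | bus: BusRd
[15] P2: load  L7 | P0:I, P1:S(57), P2:S(57), P3:I | bus: BusRd,Flush
[16] P2: load  L5 | P0:I, P1:I, P2:E(40), P3:I | bus: none
[17] P3: load  L5 | P0:I, P1:I, P2:S(40), P3:S(40) | bus: BusRd
[18] P3: store L5 := 95 | P0:I, P1:I, P2:I, P3:M(95) | bus: BusUpgr
[19] P1: load  L4 | P0:I, P1:E(90), P2:I, P3:I | bus: BusRd
[20] P3: store L0 := 63 | P0:I, P1:I, P2:I, P3:M(63) | bus: none
[21] P0: store L1 := 7 | P0:M(7), P1:I, P2:I, P3:I | bus: BusRdX,Flush
[22] P1: load  L1 | P0:S(7), P1:S(7), P2:I, P3:I | bus: BusRd,Flush
[23] P2: store L6 := 98 | P0:I, P1:I, P2:M(98), P3:I | bus: BusRdX
[24] P2: load  L0 | P0:I, P1:I, P2:S(63), P3:S(63) | bus: BusRd,Flush
[25] P2: load  L0 | P0:I, P1:I, P2:S(63), P3:S(63) | bus: none
[26] P0: load  L0 | P0:S(63), P1:I, P2:S(63), P3:S(63) | bus: BusRd
[27] P3: store L5 := 87 | P0:I, P1:I, P2:I, P3:M(87) | bus: none
[28] P2: load  L2 | P0:I, P1:I, P2:S(30), P3:S(30) | bus: none
[29] P0: store L6 := 62 | P0:M(62), P1:I, P2:I, P3:I | bus: BusRdX,Flush
[30] P2: load  L1 | P0:S(7), P1:S(7), P2:S(7), P3:I | bus: BusRd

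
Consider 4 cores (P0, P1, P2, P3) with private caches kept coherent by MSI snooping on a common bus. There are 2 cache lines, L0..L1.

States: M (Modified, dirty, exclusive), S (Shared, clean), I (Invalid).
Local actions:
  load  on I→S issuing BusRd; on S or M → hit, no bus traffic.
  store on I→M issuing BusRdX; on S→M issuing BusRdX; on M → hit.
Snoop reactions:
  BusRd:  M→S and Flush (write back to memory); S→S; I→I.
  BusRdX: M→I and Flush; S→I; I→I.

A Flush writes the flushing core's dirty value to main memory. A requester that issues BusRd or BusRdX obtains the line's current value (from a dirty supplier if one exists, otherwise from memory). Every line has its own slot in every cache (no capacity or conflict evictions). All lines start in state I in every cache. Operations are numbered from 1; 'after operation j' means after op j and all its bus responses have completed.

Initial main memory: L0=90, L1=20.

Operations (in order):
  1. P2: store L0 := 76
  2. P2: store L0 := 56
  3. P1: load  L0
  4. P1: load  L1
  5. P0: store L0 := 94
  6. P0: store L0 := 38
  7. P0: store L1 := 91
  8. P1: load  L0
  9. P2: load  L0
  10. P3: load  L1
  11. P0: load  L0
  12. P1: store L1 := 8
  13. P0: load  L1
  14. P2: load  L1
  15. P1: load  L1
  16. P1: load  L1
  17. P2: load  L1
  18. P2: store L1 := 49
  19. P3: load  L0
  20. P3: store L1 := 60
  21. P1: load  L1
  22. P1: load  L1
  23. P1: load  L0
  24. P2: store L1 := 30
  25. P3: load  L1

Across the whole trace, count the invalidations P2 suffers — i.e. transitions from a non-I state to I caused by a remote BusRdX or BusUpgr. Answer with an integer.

step 1: P2: store L0 := 76  ⟶  IIMI  (L0)  txn=BusRdX  M[L0]=90
step 2: P2: store L0 := 56  ⟶  IIMI  (L0)  txn=∅  M[L0]=90
step 3: P1: load  L0  ⟶  ISSI  (L0)  txn=BusRd+Flush  M[L0]=56
step 4: P1: load  L1  ⟶  ISII  (L1)  txn=BusRd  M[L1]=20
step 5: P0: store L0 := 94  ⟶  MIII  (L0)  txn=BusRdX  M[L0]=56
step 6: P0: store L0 := 38  ⟶  MIII  (L0)  txn=∅  M[L0]=56
step 7: P0: store L1 := 91  ⟶  MIII  (L1)  txn=BusRdX  M[L1]=20
step 8: P1: load  L0  ⟶  SSII  (L0)  txn=BusRd+Flush  M[L0]=38
step 9: P2: load  L0  ⟶  SSSI  (L0)  txn=BusRd  M[L0]=38
step 10: P3: load  L1  ⟶  SIIS  (L1)  txn=BusRd+Flush  M[L1]=91
step 11: P0: load  L0  ⟶  SSSI  (L0)  txn=∅  M[L0]=38
step 12: P1: store L1 := 8  ⟶  IMII  (L1)  txn=BusRdX  M[L1]=91
step 13: P0: load  L1  ⟶  SSII  (L1)  txn=BusRd+Flush  M[L1]=8
step 14: P2: load  L1  ⟶  SSSI  (L1)  txn=BusRd  M[L1]=8
step 15: P1: load  L1  ⟶  SSSI  (L1)  txn=∅  M[L1]=8
step 16: P1: load  L1  ⟶  SSSI  (L1)  txn=∅  M[L1]=8
step 17: P2: load  L1  ⟶  SSSI  (L1)  txn=∅  M[L1]=8
step 18: P2: store L1 := 49  ⟶  IIMI  (L1)  txn=BusRdX  M[L1]=8
step 19: P3: load  L0  ⟶  SSSS  (L0)  txn=BusRd  M[L0]=38
step 20: P3: store L1 := 60  ⟶  IIIM  (L1)  txn=BusRdX+Flush  M[L1]=49
step 21: P1: load  L1  ⟶  ISIS  (L1)  txn=BusRd+Flush  M[L1]=60
step 22: P1: load  L1  ⟶  ISIS  (L1)  txn=∅  M[L1]=60
step 23: P1: load  L0  ⟶  SSSS  (L0)  txn=∅  M[L0]=38
step 24: P2: store L1 := 30  ⟶  IIMI  (L1)  txn=BusRdX  M[L1]=60
step 25: P3: load  L1  ⟶  IISS  (L1)  txn=BusRd+Flush  M[L1]=30

invalidations = 2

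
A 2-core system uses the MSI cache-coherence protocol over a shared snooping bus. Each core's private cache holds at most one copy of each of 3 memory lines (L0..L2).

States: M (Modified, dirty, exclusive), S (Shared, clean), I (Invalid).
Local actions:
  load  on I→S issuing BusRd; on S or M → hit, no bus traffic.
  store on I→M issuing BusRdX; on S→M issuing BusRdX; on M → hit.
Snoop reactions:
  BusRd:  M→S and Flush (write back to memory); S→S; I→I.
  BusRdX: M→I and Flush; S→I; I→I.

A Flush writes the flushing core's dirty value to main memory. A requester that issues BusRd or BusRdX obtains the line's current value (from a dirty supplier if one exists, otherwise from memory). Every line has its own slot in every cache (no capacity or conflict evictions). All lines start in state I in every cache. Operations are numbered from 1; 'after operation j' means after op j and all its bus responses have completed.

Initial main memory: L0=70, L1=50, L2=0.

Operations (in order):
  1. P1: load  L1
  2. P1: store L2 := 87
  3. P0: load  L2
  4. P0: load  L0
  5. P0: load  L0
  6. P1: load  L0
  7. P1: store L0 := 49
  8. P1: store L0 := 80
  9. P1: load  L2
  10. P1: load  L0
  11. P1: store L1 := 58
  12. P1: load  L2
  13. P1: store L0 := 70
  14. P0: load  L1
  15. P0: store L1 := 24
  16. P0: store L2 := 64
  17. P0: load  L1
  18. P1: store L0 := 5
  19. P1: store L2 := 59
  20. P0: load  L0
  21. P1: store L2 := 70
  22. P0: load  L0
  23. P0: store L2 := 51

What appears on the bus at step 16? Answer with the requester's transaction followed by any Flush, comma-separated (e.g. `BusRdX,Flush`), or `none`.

bus = BusRdX

[1] P1: load  L1 | P0:I, P1:S(50) | bus: BusRd
[2] P1: store L2 := 87 | P0:I, P1:M(87) | bus: BusRdX
[3] P0: load  L2 | P0:S(87), P1:S(87) | bus: BusRd,Flush
[4] P0: load  L0 | P0:S(70), P1:I | bus: BusRd
[5] P0: load  L0 | P0:S(70), P1:I | bus: none
[6] P1: load  L0 | P0:S(70), P1:S(70) | bus: BusRd
[7] P1: store L0 := 49 | P0:I, P1:M(49) | bus: BusRdX
[8] P1: store L0 := 80 | P0:I, P1:M(80) | bus: none
[9] P1: load  L2 | P0:S(87), P1:S(87) | bus: none
[10] P1: load  L0 | P0:I, P1:M(80) | bus: none
[11] P1: store L1 := 58 | P0:I, P1:M(58) | bus: BusRdX
[12] P1: load  L2 | P0:S(87), P1:S(87) | bus: none
[13] P1: store L0 := 70 | P0:I, P1:M(70) | bus: none
[14] P0: load  L1 | P0:S(58), P1:S(58) | bus: BusRd,Flush
[15] P0: store L1 := 24 | P0:M(24), P1:I | bus: BusRdX
[16] P0: store L2 := 64 | P0:M(64), P1:I | bus: BusRdX
[17] P0: load  L1 | P0:M(24), P1:I | bus: none
[18] P1: store L0 := 5 | P0:I, P1:M(5) | bus: none
[19] P1: store L2 := 59 | P0:I, P1:M(59) | bus: BusRdX,Flush
[20] P0: load  L0 | P0:S(5), P1:S(5) | bus: BusRd,Flush
[21] P1: store L2 := 70 | P0:I, P1:M(70) | bus: none
[22] P0: load  L0 | P0:S(5), P1:S(5) | bus: none
[23] P0: store L2 := 51 | P0:M(51), P1:I | bus: BusRdX,Flush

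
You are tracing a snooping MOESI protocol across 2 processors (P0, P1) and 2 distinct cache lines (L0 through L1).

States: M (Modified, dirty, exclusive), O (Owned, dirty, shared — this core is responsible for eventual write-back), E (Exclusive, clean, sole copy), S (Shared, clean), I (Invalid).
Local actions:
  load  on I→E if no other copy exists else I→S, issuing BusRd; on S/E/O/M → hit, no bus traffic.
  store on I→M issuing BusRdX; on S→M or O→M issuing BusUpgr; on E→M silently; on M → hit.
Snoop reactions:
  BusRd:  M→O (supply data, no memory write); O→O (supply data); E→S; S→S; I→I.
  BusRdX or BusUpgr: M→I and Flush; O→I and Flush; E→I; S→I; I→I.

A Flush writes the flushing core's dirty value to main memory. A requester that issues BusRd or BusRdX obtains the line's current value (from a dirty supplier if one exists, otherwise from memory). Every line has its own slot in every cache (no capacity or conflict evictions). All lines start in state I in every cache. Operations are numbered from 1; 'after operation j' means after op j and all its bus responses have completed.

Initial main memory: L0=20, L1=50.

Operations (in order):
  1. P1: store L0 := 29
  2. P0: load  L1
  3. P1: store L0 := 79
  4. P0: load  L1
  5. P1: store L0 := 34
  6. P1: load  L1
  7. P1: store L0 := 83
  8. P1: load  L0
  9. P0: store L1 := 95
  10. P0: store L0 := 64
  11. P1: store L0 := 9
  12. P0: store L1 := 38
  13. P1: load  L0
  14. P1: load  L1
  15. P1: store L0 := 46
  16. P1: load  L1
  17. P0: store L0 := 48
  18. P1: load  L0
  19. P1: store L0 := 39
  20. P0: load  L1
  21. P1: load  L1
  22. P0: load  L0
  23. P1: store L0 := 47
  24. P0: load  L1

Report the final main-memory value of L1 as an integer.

  op1 P1: store L0 := 29 → I/M on L0; bus BusRdX; mem=20
  op2 P0: load  L1 → E/I on L1; bus BusRd; mem=50
  op3 P1: store L0 := 79 → I/M on L0; bus (none); mem=20
  op4 P0: load  L1 → E/I on L1; bus (none); mem=50
  op5 P1: store L0 := 34 → I/M on L0; bus (none); mem=20
  op6 P1: load  L1 → S/S on L1; bus BusRd; mem=50
  op7 P1: store L0 := 83 → I/M on L0; bus (none); mem=20
  op8 P1: load  L0 → I/M on L0; bus (none); mem=20
  op9 P0: store L1 := 95 → M/I on L1; bus BusUpgr; mem=50
  op10 P0: store L0 := 64 → M/I on L0; bus BusRdX Flush; mem=83
  op11 P1: store L0 := 9 → I/M on L0; bus BusRdX Flush; mem=64
  op12 P0: store L1 := 38 → M/I on L1; bus (none); mem=50
  op13 P1: load  L0 → I/M on L0; bus (none); mem=64
  op14 P1: load  L1 → O/S on L1; bus BusRd; mem=50
  op15 P1: store L0 := 46 → I/M on L0; bus (none); mem=64
  op16 P1: load  L1 → O/S on L1; bus (none); mem=50
  op17 P0: store L0 := 48 → M/I on L0; bus BusRdX Flush; mem=46
  op18 P1: load  L0 → O/S on L0; bus BusRd; mem=46
  op19 P1: store L0 := 39 → I/M on L0; bus BusUpgr Flush; mem=48
  op20 P0: load  L1 → O/S on L1; bus (none); mem=50
  op21 P1: load  L1 → O/S on L1; bus (none); mem=50
  op22 P0: load  L0 → S/O on L0; bus BusRd; mem=48
  op23 P1: store L0 := 47 → I/M on L0; bus BusUpgr; mem=48
  op24 P0: load  L1 → O/S on L1; bus (none); mem=50

memory[L1] = 50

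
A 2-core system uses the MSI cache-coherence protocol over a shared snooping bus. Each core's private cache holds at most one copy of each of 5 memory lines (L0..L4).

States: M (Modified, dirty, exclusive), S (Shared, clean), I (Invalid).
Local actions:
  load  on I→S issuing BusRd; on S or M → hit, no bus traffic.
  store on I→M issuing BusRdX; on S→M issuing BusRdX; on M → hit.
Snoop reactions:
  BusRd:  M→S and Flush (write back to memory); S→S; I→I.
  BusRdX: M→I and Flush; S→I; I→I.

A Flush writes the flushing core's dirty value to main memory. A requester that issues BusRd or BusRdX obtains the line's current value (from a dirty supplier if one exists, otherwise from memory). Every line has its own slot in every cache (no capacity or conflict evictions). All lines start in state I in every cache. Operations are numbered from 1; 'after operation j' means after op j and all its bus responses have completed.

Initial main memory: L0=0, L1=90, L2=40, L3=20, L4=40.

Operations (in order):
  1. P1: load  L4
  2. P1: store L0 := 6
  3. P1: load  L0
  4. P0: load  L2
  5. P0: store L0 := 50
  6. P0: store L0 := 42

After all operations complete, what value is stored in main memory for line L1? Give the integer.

  op1 P1: load  L4 → I/S on L4; bus BusRd; mem=40
  op2 P1: store L0 := 6 → I/M on L0; bus BusRdX; mem=0
  op3 P1: load  L0 → I/M on L0; bus (none); mem=0
  op4 P0: load  L2 → S/I on L2; bus BusRd; mem=40
  op5 P0: store L0 := 50 → M/I on L0; bus BusRdX Flush; mem=6
  op6 P0: store L0 := 42 → M/I on L0; bus (none); mem=6

memory[L1] = 90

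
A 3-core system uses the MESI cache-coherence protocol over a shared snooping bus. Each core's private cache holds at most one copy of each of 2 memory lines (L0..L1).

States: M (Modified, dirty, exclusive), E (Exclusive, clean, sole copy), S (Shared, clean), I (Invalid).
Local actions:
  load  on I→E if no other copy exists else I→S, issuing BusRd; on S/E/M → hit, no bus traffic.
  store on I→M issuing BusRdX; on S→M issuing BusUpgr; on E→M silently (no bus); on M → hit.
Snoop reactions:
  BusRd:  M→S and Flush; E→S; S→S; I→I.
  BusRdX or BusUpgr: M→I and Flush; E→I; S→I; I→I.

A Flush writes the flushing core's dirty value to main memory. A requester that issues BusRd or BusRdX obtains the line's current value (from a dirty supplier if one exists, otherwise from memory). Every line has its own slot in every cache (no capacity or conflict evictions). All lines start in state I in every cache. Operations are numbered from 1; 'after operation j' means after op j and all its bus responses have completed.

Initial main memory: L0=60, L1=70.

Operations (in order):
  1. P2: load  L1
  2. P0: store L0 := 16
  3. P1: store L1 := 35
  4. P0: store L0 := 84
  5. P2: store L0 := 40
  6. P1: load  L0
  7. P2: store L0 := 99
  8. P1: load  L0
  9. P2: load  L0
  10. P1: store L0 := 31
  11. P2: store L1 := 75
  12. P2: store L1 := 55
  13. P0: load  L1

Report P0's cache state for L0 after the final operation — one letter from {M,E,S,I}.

[1] P2: load  L1 | P0:I, P1:I, P2:E(70) | bus: BusRd
[2] P0: store L0 := 16 | P0:M(16), P1:I, P2:I | bus: BusRdX
[3] P1: store L1 := 35 | P0:I, P1:M(35), P2:I | bus: BusRdX
[4] P0: store L0 := 84 | P0:M(84), P1:I, P2:I | bus: none
[5] P2: store L0 := 40 | P0:I, P1:I, P2:M(40) | bus: BusRdX,Flush
[6] P1: load  L0 | P0:I, P1:S(40), P2:S(40) | bus: BusRd,Flush
[7] P2: store L0 := 99 | P0:I, P1:I, P2:M(99) | bus: BusUpgr
[8] P1: load  L0 | P0:I, P1:S(99), P2:S(99) | bus: BusRd,Flush
[9] P2: load  L0 | P0:I, P1:S(99), P2:S(99) | bus: none
[10] P1: store L0 := 31 | P0:I, P1:M(31), P2:I | bus: BusUpgr
[11] P2: store L1 := 75 | P0:I, P1:I, P2:M(75) | bus: BusRdX,Flush
[12] P2: store L1 := 55 | P0:I, P1:I, P2:M(55) | bus: none
[13] P0: load  L1 | P0:S(55), P1:I, P2:S(55) | bus: BusRd,Flush

state = I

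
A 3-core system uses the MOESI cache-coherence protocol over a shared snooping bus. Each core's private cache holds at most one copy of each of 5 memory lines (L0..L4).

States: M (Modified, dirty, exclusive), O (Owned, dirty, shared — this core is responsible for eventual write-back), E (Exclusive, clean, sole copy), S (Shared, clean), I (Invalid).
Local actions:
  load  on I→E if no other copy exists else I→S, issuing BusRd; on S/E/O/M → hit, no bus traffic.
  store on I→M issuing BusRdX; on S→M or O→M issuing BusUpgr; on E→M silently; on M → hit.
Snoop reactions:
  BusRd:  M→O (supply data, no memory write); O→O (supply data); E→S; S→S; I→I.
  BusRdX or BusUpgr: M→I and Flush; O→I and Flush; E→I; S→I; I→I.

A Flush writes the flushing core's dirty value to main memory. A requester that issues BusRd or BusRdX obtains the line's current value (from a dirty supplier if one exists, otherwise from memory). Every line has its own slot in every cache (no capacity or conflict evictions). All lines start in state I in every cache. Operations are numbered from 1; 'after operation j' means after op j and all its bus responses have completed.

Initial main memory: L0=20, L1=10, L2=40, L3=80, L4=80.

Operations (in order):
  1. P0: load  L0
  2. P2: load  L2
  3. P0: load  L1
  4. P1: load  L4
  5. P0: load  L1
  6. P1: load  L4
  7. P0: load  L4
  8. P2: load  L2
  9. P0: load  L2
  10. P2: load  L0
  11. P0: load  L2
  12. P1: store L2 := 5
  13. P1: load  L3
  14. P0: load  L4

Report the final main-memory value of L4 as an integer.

step 1: P0: load  L0  ⟶  EII  (L0)  txn=BusRd  M[L0]=20
step 2: P2: load  L2  ⟶  IIE  (L2)  txn=BusRd  M[L2]=40
step 3: P0: load  L1  ⟶  EII  (L1)  txn=BusRd  M[L1]=10
step 4: P1: load  L4  ⟶  IEI  (L4)  txn=BusRd  M[L4]=80
step 5: P0: load  L1  ⟶  EII  (L1)  txn=∅  M[L1]=10
step 6: P1: load  L4  ⟶  IEI  (L4)  txn=∅  M[L4]=80
step 7: P0: load  L4  ⟶  SSI  (L4)  txn=BusRd  M[L4]=80
step 8: P2: load  L2  ⟶  IIE  (L2)  txn=∅  M[L2]=40
step 9: P0: load  L2  ⟶  SIS  (L2)  txn=BusRd  M[L2]=40
step 10: P2: load  L0  ⟶  SIS  (L0)  txn=BusRd  M[L0]=20
step 11: P0: load  L2  ⟶  SIS  (L2)  txn=∅  M[L2]=40
step 12: P1: store L2 := 5  ⟶  IMI  (L2)  txn=BusRdX  M[L2]=40
step 13: P1: load  L3  ⟶  IEI  (L3)  txn=BusRd  M[L3]=80
step 14: P0: load  L4  ⟶  SSI  (L4)  txn=∅  M[L4]=80

memory[L4] = 80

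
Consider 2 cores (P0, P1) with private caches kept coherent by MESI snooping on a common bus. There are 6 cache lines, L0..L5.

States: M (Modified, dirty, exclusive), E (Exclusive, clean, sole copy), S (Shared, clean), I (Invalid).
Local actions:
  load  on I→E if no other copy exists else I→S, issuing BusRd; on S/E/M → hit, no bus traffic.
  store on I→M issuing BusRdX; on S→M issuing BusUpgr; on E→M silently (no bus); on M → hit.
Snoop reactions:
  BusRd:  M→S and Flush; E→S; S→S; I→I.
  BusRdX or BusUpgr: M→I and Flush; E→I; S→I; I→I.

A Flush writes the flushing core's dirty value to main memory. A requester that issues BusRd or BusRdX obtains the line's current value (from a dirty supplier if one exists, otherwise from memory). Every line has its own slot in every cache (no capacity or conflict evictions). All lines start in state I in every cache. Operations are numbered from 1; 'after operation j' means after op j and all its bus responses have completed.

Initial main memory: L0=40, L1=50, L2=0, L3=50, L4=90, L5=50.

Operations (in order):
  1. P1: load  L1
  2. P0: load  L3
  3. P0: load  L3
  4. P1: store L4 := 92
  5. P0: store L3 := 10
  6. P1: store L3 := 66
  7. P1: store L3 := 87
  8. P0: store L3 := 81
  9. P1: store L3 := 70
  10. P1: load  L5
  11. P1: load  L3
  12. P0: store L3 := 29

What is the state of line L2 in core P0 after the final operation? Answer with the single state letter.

state = I

step 1: P1: load  L1  ⟶  IE  (L1)  txn=BusRd  M[L1]=50
step 2: P0: load  L3  ⟶  EI  (L3)  txn=BusRd  M[L3]=50
step 3: P0: load  L3  ⟶  EI  (L3)  txn=∅  M[L3]=50
step 4: P1: store L4 := 92  ⟶  IM  (L4)  txn=BusRdX  M[L4]=90
step 5: P0: store L3 := 10  ⟶  MI  (L3)  txn=∅  M[L3]=50
step 6: P1: store L3 := 66  ⟶  IM  (L3)  txn=BusRdX+Flush  M[L3]=10
step 7: P1: store L3 := 87  ⟶  IM  (L3)  txn=∅  M[L3]=10
step 8: P0: store L3 := 81  ⟶  MI  (L3)  txn=BusRdX+Flush  M[L3]=87
step 9: P1: store L3 := 70  ⟶  IM  (L3)  txn=BusRdX+Flush  M[L3]=81
step 10: P1: load  L5  ⟶  IE  (L5)  txn=BusRd  M[L5]=50
step 11: P1: load  L3  ⟶  IM  (L3)  txn=∅  M[L3]=81
step 12: P0: store L3 := 29  ⟶  MI  (L3)  txn=BusRdX+Flush  M[L3]=70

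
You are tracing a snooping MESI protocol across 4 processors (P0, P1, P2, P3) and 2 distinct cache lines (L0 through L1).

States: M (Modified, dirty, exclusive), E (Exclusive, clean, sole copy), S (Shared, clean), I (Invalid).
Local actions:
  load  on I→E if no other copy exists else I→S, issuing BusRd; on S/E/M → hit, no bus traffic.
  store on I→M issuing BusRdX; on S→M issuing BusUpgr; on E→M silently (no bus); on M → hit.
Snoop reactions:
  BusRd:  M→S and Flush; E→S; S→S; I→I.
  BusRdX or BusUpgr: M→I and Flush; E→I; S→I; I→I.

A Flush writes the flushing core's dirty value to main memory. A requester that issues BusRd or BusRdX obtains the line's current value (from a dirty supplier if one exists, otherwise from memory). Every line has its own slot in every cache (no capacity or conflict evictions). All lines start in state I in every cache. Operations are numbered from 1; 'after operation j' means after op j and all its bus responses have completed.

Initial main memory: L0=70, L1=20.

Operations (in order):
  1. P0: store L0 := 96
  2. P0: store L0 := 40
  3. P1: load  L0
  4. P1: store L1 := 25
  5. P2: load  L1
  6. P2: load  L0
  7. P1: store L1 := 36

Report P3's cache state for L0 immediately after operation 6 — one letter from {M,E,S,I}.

state = I

step 1: P0: store L0 := 96  ⟶  MIII  (L0)  txn=BusRdX  M[L0]=70
step 2: P0: store L0 := 40  ⟶  MIII  (L0)  txn=∅  M[L0]=70
step 3: P1: load  L0  ⟶  SSII  (L0)  txn=BusRd+Flush  M[L0]=40
step 4: P1: store L1 := 25  ⟶  IMII  (L1)  txn=BusRdX  M[L1]=20
step 5: P2: load  L1  ⟶  ISSI  (L1)  txn=BusRd+Flush  M[L1]=25
step 6: P2: load  L0  ⟶  SSSI  (L0)  txn=BusRd  M[L0]=40
step 7: P1: store L1 := 36  ⟶  IMII  (L1)  txn=BusUpgr  M[L1]=25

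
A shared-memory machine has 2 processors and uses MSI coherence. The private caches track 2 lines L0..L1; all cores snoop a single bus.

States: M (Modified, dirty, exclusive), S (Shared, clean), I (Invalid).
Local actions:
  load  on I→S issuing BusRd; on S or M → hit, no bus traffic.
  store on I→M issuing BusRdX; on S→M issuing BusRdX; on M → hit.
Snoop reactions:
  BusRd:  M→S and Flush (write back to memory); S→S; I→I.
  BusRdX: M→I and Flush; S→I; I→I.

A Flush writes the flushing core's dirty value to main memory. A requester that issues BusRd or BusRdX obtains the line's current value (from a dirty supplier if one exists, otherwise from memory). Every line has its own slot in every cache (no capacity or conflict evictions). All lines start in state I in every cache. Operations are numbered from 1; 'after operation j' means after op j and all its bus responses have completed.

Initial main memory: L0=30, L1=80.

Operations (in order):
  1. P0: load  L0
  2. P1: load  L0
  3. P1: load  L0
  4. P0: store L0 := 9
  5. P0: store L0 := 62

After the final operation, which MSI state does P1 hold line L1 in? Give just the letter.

1. P0: load  L0  bus=[BusRd]  L0: P0=S P1=I  mem[L0]=30
2. P1: load  L0  bus=[BusRd]  L0: P0=S P1=S  mem[L0]=30
3. P1: load  L0  bus=[-]  L0: P0=S P1=S  mem[L0]=30
4. P0: store L0 := 9  bus=[BusRdX]  L0: P0=M P1=I  mem[L0]=30
5. P0: store L0 := 62  bus=[-]  L0: P0=M P1=I  mem[L0]=30

state = I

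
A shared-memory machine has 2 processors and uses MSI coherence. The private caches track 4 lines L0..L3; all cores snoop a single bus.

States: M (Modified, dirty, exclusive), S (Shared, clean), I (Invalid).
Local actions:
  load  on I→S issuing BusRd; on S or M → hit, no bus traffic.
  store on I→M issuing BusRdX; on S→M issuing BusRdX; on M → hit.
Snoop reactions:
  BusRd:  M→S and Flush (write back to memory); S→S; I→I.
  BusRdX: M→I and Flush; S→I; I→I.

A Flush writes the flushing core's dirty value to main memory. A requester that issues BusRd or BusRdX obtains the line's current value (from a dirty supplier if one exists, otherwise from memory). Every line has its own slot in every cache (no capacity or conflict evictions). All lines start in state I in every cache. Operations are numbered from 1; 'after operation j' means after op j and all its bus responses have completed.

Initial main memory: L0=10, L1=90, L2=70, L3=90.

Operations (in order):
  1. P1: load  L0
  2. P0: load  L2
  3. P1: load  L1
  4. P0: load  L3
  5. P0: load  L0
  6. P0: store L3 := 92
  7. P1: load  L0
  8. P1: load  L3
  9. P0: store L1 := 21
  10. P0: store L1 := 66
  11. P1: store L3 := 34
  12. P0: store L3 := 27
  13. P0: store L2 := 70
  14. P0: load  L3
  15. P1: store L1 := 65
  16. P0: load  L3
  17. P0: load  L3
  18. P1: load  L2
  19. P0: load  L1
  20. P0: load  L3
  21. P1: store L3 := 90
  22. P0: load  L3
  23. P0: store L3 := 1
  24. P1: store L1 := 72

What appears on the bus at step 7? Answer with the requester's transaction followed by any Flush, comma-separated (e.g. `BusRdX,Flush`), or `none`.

bus = none

[1] P1: load  L0 | P0:I, P1:S(10) | bus: BusRd
[2] P0: load  L2 | P0:S(70), P1:I | bus: BusRd
[3] P1: load  L1 | P0:I, P1:S(90) | bus: BusRd
[4] P0: load  L3 | P0:S(90), P1:I | bus: BusRd
[5] P0: load  L0 | P0:S(10), P1:S(10) | bus: BusRd
[6] P0: store L3 := 92 | P0:M(92), P1:I | bus: BusRdX
[7] P1: load  L0 | P0:S(10), P1:S(10) | bus: none
[8] P1: load  L3 | P0:S(92), P1:S(92) | bus: BusRd,Flush
[9] P0: store L1 := 21 | P0:M(21), P1:I | bus: BusRdX
[10] P0: store L1 := 66 | P0:M(66), P1:I | bus: none
[11] P1: store L3 := 34 | P0:I, P1:M(34) | bus: BusRdX
[12] P0: store L3 := 27 | P0:M(27), P1:I | bus: BusRdX,Flush
[13] P0: store L2 := 70 | P0:M(70), P1:I | bus: BusRdX
[14] P0: load  L3 | P0:M(27), P1:I | bus: none
[15] P1: store L1 := 65 | P0:I, P1:M(65) | bus: BusRdX,Flush
[16] P0: load  L3 | P0:M(27), P1:I | bus: none
[17] P0: load  L3 | P0:M(27), P1:I | bus: none
[18] P1: load  L2 | P0:S(70), P1:S(70) | bus: BusRd,Flush
[19] P0: load  L1 | P0:S(65), P1:S(65) | bus: BusRd,Flush
[20] P0: load  L3 | P0:M(27), P1:I | bus: none
[21] P1: store L3 := 90 | P0:I, P1:M(90) | bus: BusRdX,Flush
[22] P0: load  L3 | P0:S(90), P1:S(90) | bus: BusRd,Flush
[23] P0: store L3 := 1 | P0:M(1), P1:I | bus: BusRdX
[24] P1: store L1 := 72 | P0:I, P1:M(72) | bus: BusRdX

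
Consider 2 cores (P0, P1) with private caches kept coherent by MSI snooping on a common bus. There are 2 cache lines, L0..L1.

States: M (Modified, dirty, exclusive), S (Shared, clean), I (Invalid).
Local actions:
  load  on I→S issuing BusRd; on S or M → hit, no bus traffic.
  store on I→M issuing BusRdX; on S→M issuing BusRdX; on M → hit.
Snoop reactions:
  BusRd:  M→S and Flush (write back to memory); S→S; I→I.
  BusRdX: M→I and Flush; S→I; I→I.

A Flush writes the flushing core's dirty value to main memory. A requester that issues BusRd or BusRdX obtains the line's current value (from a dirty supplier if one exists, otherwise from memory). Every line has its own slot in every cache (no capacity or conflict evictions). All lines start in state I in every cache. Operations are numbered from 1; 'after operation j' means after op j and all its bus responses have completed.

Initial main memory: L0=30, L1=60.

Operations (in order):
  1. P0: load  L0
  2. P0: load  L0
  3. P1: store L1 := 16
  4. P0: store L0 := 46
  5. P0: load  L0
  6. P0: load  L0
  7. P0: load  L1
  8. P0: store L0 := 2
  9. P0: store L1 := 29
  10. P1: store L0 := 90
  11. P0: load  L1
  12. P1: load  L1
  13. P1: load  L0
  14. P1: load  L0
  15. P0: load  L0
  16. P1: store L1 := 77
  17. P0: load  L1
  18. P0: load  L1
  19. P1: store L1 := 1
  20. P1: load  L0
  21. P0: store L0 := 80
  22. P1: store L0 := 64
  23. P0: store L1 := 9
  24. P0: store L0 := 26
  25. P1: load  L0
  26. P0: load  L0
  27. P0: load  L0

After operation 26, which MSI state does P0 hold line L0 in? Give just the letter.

1. P0: load  L0  bus=[BusRd]  L0: P0=S P1=I  mem[L0]=30
2. P0: load  L0  bus=[-]  L0: P0=S P1=I  mem[L0]=30
3. P1: store L1 := 16  bus=[BusRdX]  L1: P0=I P1=M  mem[L1]=60
4. P0: store L0 := 46  bus=[BusRdX]  L0: P0=M P1=I  mem[L0]=30
5. P0: load  L0  bus=[-]  L0: P0=M P1=I  mem[L0]=30
6. P0: load  L0  bus=[-]  L0: P0=M P1=I  mem[L0]=30
7. P0: load  L1  bus=[BusRd,Flush]  L1: P0=S P1=S  mem[L1]=16
8. P0: store L0 := 2  bus=[-]  L0: P0=M P1=I  mem[L0]=30
9. P0: store L1 := 29  bus=[BusRdX]  L1: P0=M P1=I  mem[L1]=16
10. P1: store L0 := 90  bus=[BusRdX,Flush]  L0: P0=I P1=M  mem[L0]=2
11. P0: load  L1  bus=[-]  L1: P0=M P1=I  mem[L1]=16
12. P1: load  L1  bus=[BusRd,Flush]  L1: P0=S P1=S  mem[L1]=29
13. P1: load  L0  bus=[-]  L0: P0=I P1=M  mem[L0]=2
14. P1: load  L0  bus=[-]  L0: P0=I P1=M  mem[L0]=2
15. P0: load  L0  bus=[BusRd,Flush]  L0: P0=S P1=S  mem[L0]=90
16. P1: store L1 := 77  bus=[BusRdX]  L1: P0=I P1=M  mem[L1]=29
17. P0: load  L1  bus=[BusRd,Flush]  L1: P0=S P1=S  mem[L1]=77
18. P0: load  L1  bus=[-]  L1: P0=S P1=S  mem[L1]=77
19. P1: store L1 := 1  bus=[BusRdX]  L1: P0=I P1=M  mem[L1]=77
20. P1: load  L0  bus=[-]  L0: P0=S P1=S  mem[L0]=90
21. P0: store L0 := 80  bus=[BusRdX]  L0: P0=M P1=I  mem[L0]=90
22. P1: store L0 := 64  bus=[BusRdX,Flush]  L0: P0=I P1=M  mem[L0]=80
23. P0: store L1 := 9  bus=[BusRdX,Flush]  L1: P0=M P1=I  mem[L1]=1
24. P0: store L0 := 26  bus=[BusRdX,Flush]  L0: P0=M P1=I  mem[L0]=64
25. P1: load  L0  bus=[BusRd,Flush]  L0: P0=S P1=S  mem[L0]=26
26. P0: load  L0  bus=[-]  L0: P0=S P1=S  mem[L0]=26
27. P0: load  L0  bus=[-]  L0: P0=S P1=S  mem[L0]=26

state = S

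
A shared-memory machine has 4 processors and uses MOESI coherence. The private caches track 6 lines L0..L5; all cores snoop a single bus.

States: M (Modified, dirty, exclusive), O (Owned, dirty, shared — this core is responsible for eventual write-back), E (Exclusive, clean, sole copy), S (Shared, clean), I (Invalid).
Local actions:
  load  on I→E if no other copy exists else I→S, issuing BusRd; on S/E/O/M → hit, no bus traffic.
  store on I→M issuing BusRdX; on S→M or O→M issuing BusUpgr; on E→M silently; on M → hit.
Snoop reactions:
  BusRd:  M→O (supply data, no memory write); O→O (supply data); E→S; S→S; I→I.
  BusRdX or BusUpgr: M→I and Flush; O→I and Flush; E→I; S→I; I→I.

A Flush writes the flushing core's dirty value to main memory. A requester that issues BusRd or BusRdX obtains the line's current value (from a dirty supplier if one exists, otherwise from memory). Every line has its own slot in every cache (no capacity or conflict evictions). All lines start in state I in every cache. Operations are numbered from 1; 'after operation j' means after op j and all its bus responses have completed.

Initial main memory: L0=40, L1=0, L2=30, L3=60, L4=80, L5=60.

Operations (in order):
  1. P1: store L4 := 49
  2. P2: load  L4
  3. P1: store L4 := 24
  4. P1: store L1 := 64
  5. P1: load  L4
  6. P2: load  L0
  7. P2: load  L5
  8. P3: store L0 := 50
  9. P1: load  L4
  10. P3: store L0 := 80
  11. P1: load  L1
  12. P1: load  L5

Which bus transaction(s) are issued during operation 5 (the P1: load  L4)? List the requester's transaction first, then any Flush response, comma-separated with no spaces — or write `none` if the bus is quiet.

bus = none

[1] P1: store L4 := 49 | P0:I, P1:M(49), P2:I, P3:I | bus: BusRdX
[2] P2: load  L4 | P0:I, P1:O(49), P2:S(49), P3:I | bus: BusRd
[3] P1: store L4 := 24 | P0:I, P1:M(24), P2:I, P3:I | bus: BusUpgr
[4] P1: store L1 := 64 | P0:I, P1:M(64), P2:I, P3:I | bus: BusRdX
[5] P1: load  L4 | P0:I, P1:M(24), P2:I, P3:I | bus: none
[6] P2: load  L0 | P0:I, P1:I, P2:E(40), P3:I | bus: BusRd
[7] P2: load  L5 | P0:I, P1:I, P2:E(60), P3:I | bus: BusRd
[8] P3: store L0 := 50 | P0:I, P1:I, P2:I, P3:M(50) | bus: BusRdX
[9] P1: load  L4 | P0:I, P1:M(24), P2:I, P3:I | bus: none
[10] P3: store L0 := 80 | P0:I, P1:I, P2:I, P3:M(80) | bus: none
[11] P1: load  L1 | P0:I, P1:M(64), P2:I, P3:I | bus: none
[12] P1: load  L5 | P0:I, P1:S(60), P2:S(60), P3:I | bus: BusRd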